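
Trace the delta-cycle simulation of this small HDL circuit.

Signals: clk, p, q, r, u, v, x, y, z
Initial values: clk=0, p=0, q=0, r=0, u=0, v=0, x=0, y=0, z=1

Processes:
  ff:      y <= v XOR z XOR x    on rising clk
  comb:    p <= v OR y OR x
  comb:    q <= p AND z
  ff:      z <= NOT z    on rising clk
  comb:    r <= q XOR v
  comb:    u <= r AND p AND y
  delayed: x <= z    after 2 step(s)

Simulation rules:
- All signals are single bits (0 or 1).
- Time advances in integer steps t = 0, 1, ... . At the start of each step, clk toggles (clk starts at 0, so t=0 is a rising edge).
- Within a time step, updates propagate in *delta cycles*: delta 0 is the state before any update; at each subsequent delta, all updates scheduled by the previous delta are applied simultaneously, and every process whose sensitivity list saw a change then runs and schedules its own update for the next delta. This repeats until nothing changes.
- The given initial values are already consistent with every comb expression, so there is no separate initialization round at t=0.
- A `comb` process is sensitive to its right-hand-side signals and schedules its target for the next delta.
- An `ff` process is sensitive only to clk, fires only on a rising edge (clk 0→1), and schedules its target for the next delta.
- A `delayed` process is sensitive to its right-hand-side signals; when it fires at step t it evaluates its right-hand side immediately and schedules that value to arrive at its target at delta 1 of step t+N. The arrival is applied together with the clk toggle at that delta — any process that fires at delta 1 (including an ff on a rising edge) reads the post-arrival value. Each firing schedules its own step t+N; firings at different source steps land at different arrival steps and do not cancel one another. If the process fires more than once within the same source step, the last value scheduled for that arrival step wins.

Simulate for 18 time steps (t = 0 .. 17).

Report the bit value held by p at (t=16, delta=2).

t0.Δ0 y=0 z=1 p=0 r=0 v=0 x=0 u=0 clk=0 q=0
t0.Δ1 y=0 z=1 p=0 r=0 v=0 x=0 u=0 clk=1 q=0
t0.Δ2 y=1 z=0 p=0 r=0 v=0 x=0 u=0 clk=1 q=0
t0.Δ3 y=1 z=0 p=1 r=0 v=0 x=0 u=0 clk=1 q=0
t1.Δ0 y=1 z=0 p=1 r=0 v=0 x=0 u=0 clk=1 q=0
t1.Δ1 y=1 z=0 p=1 r=0 v=0 x=0 u=0 clk=0 q=0
t2.Δ0 y=1 z=0 p=1 r=0 v=0 x=0 u=0 clk=0 q=0
t2.Δ1 y=1 z=0 p=1 r=0 v=0 x=0 u=0 clk=1 q=0
t2.Δ2 y=0 z=1 p=1 r=0 v=0 x=0 u=0 clk=1 q=0
t2.Δ3 y=0 z=1 p=0 r=0 v=0 x=0 u=0 clk=1 q=1
t2.Δ4 y=0 z=1 p=0 r=1 v=0 x=0 u=0 clk=1 q=0
t2.Δ5 y=0 z=1 p=0 r=0 v=0 x=0 u=0 clk=1 q=0
t3.Δ0 y=0 z=1 p=0 r=0 v=0 x=0 u=0 clk=1 q=0
t3.Δ1 y=0 z=1 p=0 r=0 v=0 x=0 u=0 clk=0 q=0
t4.Δ0 y=0 z=1 p=0 r=0 v=0 x=0 u=0 clk=0 q=0
t4.Δ1 y=0 z=1 p=0 r=0 v=0 x=1 u=0 clk=1 q=0
t4.Δ2 y=0 z=0 p=1 r=0 v=0 x=1 u=0 clk=1 q=0
t5.Δ0 y=0 z=0 p=1 r=0 v=0 x=1 u=0 clk=1 q=0
t5.Δ1 y=0 z=0 p=1 r=0 v=0 x=1 u=0 clk=0 q=0
t6.Δ0 y=0 z=0 p=1 r=0 v=0 x=1 u=0 clk=0 q=0
t6.Δ1 y=0 z=0 p=1 r=0 v=0 x=0 u=0 clk=1 q=0
t6.Δ2 y=0 z=1 p=0 r=0 v=0 x=0 u=0 clk=1 q=0
t7.Δ0 y=0 z=1 p=0 r=0 v=0 x=0 u=0 clk=1 q=0
t7.Δ1 y=0 z=1 p=0 r=0 v=0 x=0 u=0 clk=0 q=0
t8.Δ0 y=0 z=1 p=0 r=0 v=0 x=0 u=0 clk=0 q=0
t8.Δ1 y=0 z=1 p=0 r=0 v=0 x=1 u=0 clk=1 q=0
t8.Δ2 y=0 z=0 p=1 r=0 v=0 x=1 u=0 clk=1 q=0
t9.Δ0 y=0 z=0 p=1 r=0 v=0 x=1 u=0 clk=1 q=0
t9.Δ1 y=0 z=0 p=1 r=0 v=0 x=1 u=0 clk=0 q=0
t10.Δ0 y=0 z=0 p=1 r=0 v=0 x=1 u=0 clk=0 q=0
t10.Δ1 y=0 z=0 p=1 r=0 v=0 x=0 u=0 clk=1 q=0
t10.Δ2 y=0 z=1 p=0 r=0 v=0 x=0 u=0 clk=1 q=0
t11.Δ0 y=0 z=1 p=0 r=0 v=0 x=0 u=0 clk=1 q=0
t11.Δ1 y=0 z=1 p=0 r=0 v=0 x=0 u=0 clk=0 q=0
t12.Δ0 y=0 z=1 p=0 r=0 v=0 x=0 u=0 clk=0 q=0
t12.Δ1 y=0 z=1 p=0 r=0 v=0 x=1 u=0 clk=1 q=0
t12.Δ2 y=0 z=0 p=1 r=0 v=0 x=1 u=0 clk=1 q=0
t13.Δ0 y=0 z=0 p=1 r=0 v=0 x=1 u=0 clk=1 q=0
t13.Δ1 y=0 z=0 p=1 r=0 v=0 x=1 u=0 clk=0 q=0
t14.Δ0 y=0 z=0 p=1 r=0 v=0 x=1 u=0 clk=0 q=0
t14.Δ1 y=0 z=0 p=1 r=0 v=0 x=0 u=0 clk=1 q=0
t14.Δ2 y=0 z=1 p=0 r=0 v=0 x=0 u=0 clk=1 q=0
t15.Δ0 y=0 z=1 p=0 r=0 v=0 x=0 u=0 clk=1 q=0
t15.Δ1 y=0 z=1 p=0 r=0 v=0 x=0 u=0 clk=0 q=0
t16.Δ0 y=0 z=1 p=0 r=0 v=0 x=0 u=0 clk=0 q=0
t16.Δ1 y=0 z=1 p=0 r=0 v=0 x=1 u=0 clk=1 q=0
t16.Δ2 y=0 z=0 p=1 r=0 v=0 x=1 u=0 clk=1 q=0
t17.Δ0 y=0 z=0 p=1 r=0 v=0 x=1 u=0 clk=1 q=0
t17.Δ1 y=0 z=0 p=1 r=0 v=0 x=1 u=0 clk=0 q=0

1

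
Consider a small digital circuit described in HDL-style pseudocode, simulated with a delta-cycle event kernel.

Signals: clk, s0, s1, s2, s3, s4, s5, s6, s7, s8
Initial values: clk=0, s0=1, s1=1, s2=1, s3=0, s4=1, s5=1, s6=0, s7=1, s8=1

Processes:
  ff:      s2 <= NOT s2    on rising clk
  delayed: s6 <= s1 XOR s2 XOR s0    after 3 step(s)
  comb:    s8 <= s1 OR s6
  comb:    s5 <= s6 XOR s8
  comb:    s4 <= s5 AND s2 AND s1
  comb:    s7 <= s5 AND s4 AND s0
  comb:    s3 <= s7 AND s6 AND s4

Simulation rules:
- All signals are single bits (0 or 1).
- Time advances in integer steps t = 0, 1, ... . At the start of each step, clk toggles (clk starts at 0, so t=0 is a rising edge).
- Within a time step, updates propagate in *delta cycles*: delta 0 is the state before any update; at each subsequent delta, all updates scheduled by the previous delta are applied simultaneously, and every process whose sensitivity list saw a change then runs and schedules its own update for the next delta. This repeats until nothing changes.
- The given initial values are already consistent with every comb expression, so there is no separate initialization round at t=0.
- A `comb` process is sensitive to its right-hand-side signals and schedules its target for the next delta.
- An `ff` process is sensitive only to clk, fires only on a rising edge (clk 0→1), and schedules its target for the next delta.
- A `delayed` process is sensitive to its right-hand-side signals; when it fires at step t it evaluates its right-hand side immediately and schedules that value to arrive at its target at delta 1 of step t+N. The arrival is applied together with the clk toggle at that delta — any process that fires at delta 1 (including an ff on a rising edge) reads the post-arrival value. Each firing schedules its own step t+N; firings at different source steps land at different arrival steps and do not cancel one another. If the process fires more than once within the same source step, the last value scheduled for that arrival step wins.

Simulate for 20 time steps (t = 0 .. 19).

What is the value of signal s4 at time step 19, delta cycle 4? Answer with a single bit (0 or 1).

t0.Δ0 s4=1 s8=1 s7=1 s5=1 s1=1 s0=1 s6=0 s2=1 clk=0 s3=0
t0.Δ1 s4=1 s8=1 s7=1 s5=1 s1=1 s0=1 s6=0 s2=1 clk=1 s3=0
t0.Δ2 s4=1 s8=1 s7=1 s5=1 s1=1 s0=1 s6=0 s2=0 clk=1 s3=0
t0.Δ3 s4=0 s8=1 s7=1 s5=1 s1=1 s0=1 s6=0 s2=0 clk=1 s3=0
t0.Δ4 s4=0 s8=1 s7=0 s5=1 s1=1 s0=1 s6=0 s2=0 clk=1 s3=0
t1.Δ0 s4=0 s8=1 s7=0 s5=1 s1=1 s0=1 s6=0 s2=0 clk=1 s3=0
t1.Δ1 s4=0 s8=1 s7=0 s5=1 s1=1 s0=1 s6=0 s2=0 clk=0 s3=0
t2.Δ0 s4=0 s8=1 s7=0 s5=1 s1=1 s0=1 s6=0 s2=0 clk=0 s3=0
t2.Δ1 s4=0 s8=1 s7=0 s5=1 s1=1 s0=1 s6=0 s2=0 clk=1 s3=0
t2.Δ2 s4=0 s8=1 s7=0 s5=1 s1=1 s0=1 s6=0 s2=1 clk=1 s3=0
t2.Δ3 s4=1 s8=1 s7=0 s5=1 s1=1 s0=1 s6=0 s2=1 clk=1 s3=0
t2.Δ4 s4=1 s8=1 s7=1 s5=1 s1=1 s0=1 s6=0 s2=1 clk=1 s3=0
t3.Δ0 s4=1 s8=1 s7=1 s5=1 s1=1 s0=1 s6=0 s2=1 clk=1 s3=0
t3.Δ1 s4=1 s8=1 s7=1 s5=1 s1=1 s0=1 s6=0 s2=1 clk=0 s3=0
t4.Δ0 s4=1 s8=1 s7=1 s5=1 s1=1 s0=1 s6=0 s2=1 clk=0 s3=0
t4.Δ1 s4=1 s8=1 s7=1 s5=1 s1=1 s0=1 s6=0 s2=1 clk=1 s3=0
t4.Δ2 s4=1 s8=1 s7=1 s5=1 s1=1 s0=1 s6=0 s2=0 clk=1 s3=0
t4.Δ3 s4=0 s8=1 s7=1 s5=1 s1=1 s0=1 s6=0 s2=0 clk=1 s3=0
t4.Δ4 s4=0 s8=1 s7=0 s5=1 s1=1 s0=1 s6=0 s2=0 clk=1 s3=0
t5.Δ0 s4=0 s8=1 s7=0 s5=1 s1=1 s0=1 s6=0 s2=0 clk=1 s3=0
t5.Δ1 s4=0 s8=1 s7=0 s5=1 s1=1 s0=1 s6=1 s2=0 clk=0 s3=0
t5.Δ2 s4=0 s8=1 s7=0 s5=0 s1=1 s0=1 s6=1 s2=0 clk=0 s3=0
t6.Δ0 s4=0 s8=1 s7=0 s5=0 s1=1 s0=1 s6=1 s2=0 clk=0 s3=0
t6.Δ1 s4=0 s8=1 s7=0 s5=0 s1=1 s0=1 s6=1 s2=0 clk=1 s3=0
t6.Δ2 s4=0 s8=1 s7=0 s5=0 s1=1 s0=1 s6=1 s2=1 clk=1 s3=0
t7.Δ0 s4=0 s8=1 s7=0 s5=0 s1=1 s0=1 s6=1 s2=1 clk=1 s3=0
t7.Δ1 s4=0 s8=1 s7=0 s5=0 s1=1 s0=1 s6=0 s2=1 clk=0 s3=0
t7.Δ2 s4=0 s8=1 s7=0 s5=1 s1=1 s0=1 s6=0 s2=1 clk=0 s3=0
t7.Δ3 s4=1 s8=1 s7=0 s5=1 s1=1 s0=1 s6=0 s2=1 clk=0 s3=0
t7.Δ4 s4=1 s8=1 s7=1 s5=1 s1=1 s0=1 s6=0 s2=1 clk=0 s3=0
t8.Δ0 s4=1 s8=1 s7=1 s5=1 s1=1 s0=1 s6=0 s2=1 clk=0 s3=0
t8.Δ1 s4=1 s8=1 s7=1 s5=1 s1=1 s0=1 s6=0 s2=1 clk=1 s3=0
t8.Δ2 s4=1 s8=1 s7=1 s5=1 s1=1 s0=1 s6=0 s2=0 clk=1 s3=0
t8.Δ3 s4=0 s8=1 s7=1 s5=1 s1=1 s0=1 s6=0 s2=0 clk=1 s3=0
t8.Δ4 s4=0 s8=1 s7=0 s5=1 s1=1 s0=1 s6=0 s2=0 clk=1 s3=0
t9.Δ0 s4=0 s8=1 s7=0 s5=1 s1=1 s0=1 s6=0 s2=0 clk=1 s3=0
t9.Δ1 s4=0 s8=1 s7=0 s5=1 s1=1 s0=1 s6=1 s2=0 clk=0 s3=0
t9.Δ2 s4=0 s8=1 s7=0 s5=0 s1=1 s0=1 s6=1 s2=0 clk=0 s3=0
t10.Δ0 s4=0 s8=1 s7=0 s5=0 s1=1 s0=1 s6=1 s2=0 clk=0 s3=0
t10.Δ1 s4=0 s8=1 s7=0 s5=0 s1=1 s0=1 s6=1 s2=0 clk=1 s3=0
t10.Δ2 s4=0 s8=1 s7=0 s5=0 s1=1 s0=1 s6=1 s2=1 clk=1 s3=0
t11.Δ0 s4=0 s8=1 s7=0 s5=0 s1=1 s0=1 s6=1 s2=1 clk=1 s3=0
t11.Δ1 s4=0 s8=1 s7=0 s5=0 s1=1 s0=1 s6=0 s2=1 clk=0 s3=0
t11.Δ2 s4=0 s8=1 s7=0 s5=1 s1=1 s0=1 s6=0 s2=1 clk=0 s3=0
t11.Δ3 s4=1 s8=1 s7=0 s5=1 s1=1 s0=1 s6=0 s2=1 clk=0 s3=0
t11.Δ4 s4=1 s8=1 s7=1 s5=1 s1=1 s0=1 s6=0 s2=1 clk=0 s3=0
t12.Δ0 s4=1 s8=1 s7=1 s5=1 s1=1 s0=1 s6=0 s2=1 clk=0 s3=0
t12.Δ1 s4=1 s8=1 s7=1 s5=1 s1=1 s0=1 s6=0 s2=1 clk=1 s3=0
t12.Δ2 s4=1 s8=1 s7=1 s5=1 s1=1 s0=1 s6=0 s2=0 clk=1 s3=0
t12.Δ3 s4=0 s8=1 s7=1 s5=1 s1=1 s0=1 s6=0 s2=0 clk=1 s3=0
t12.Δ4 s4=0 s8=1 s7=0 s5=1 s1=1 s0=1 s6=0 s2=0 clk=1 s3=0
t13.Δ0 s4=0 s8=1 s7=0 s5=1 s1=1 s0=1 s6=0 s2=0 clk=1 s3=0
t13.Δ1 s4=0 s8=1 s7=0 s5=1 s1=1 s0=1 s6=1 s2=0 clk=0 s3=0
t13.Δ2 s4=0 s8=1 s7=0 s5=0 s1=1 s0=1 s6=1 s2=0 clk=0 s3=0
t14.Δ0 s4=0 s8=1 s7=0 s5=0 s1=1 s0=1 s6=1 s2=0 clk=0 s3=0
t14.Δ1 s4=0 s8=1 s7=0 s5=0 s1=1 s0=1 s6=1 s2=0 clk=1 s3=0
t14.Δ2 s4=0 s8=1 s7=0 s5=0 s1=1 s0=1 s6=1 s2=1 clk=1 s3=0
t15.Δ0 s4=0 s8=1 s7=0 s5=0 s1=1 s0=1 s6=1 s2=1 clk=1 s3=0
t15.Δ1 s4=0 s8=1 s7=0 s5=0 s1=1 s0=1 s6=0 s2=1 clk=0 s3=0
t15.Δ2 s4=0 s8=1 s7=0 s5=1 s1=1 s0=1 s6=0 s2=1 clk=0 s3=0
t15.Δ3 s4=1 s8=1 s7=0 s5=1 s1=1 s0=1 s6=0 s2=1 clk=0 s3=0
t15.Δ4 s4=1 s8=1 s7=1 s5=1 s1=1 s0=1 s6=0 s2=1 clk=0 s3=0
t16.Δ0 s4=1 s8=1 s7=1 s5=1 s1=1 s0=1 s6=0 s2=1 clk=0 s3=0
t16.Δ1 s4=1 s8=1 s7=1 s5=1 s1=1 s0=1 s6=0 s2=1 clk=1 s3=0
t16.Δ2 s4=1 s8=1 s7=1 s5=1 s1=1 s0=1 s6=0 s2=0 clk=1 s3=0
t16.Δ3 s4=0 s8=1 s7=1 s5=1 s1=1 s0=1 s6=0 s2=0 clk=1 s3=0
t16.Δ4 s4=0 s8=1 s7=0 s5=1 s1=1 s0=1 s6=0 s2=0 clk=1 s3=0
t17.Δ0 s4=0 s8=1 s7=0 s5=1 s1=1 s0=1 s6=0 s2=0 clk=1 s3=0
t17.Δ1 s4=0 s8=1 s7=0 s5=1 s1=1 s0=1 s6=1 s2=0 clk=0 s3=0
t17.Δ2 s4=0 s8=1 s7=0 s5=0 s1=1 s0=1 s6=1 s2=0 clk=0 s3=0
t18.Δ0 s4=0 s8=1 s7=0 s5=0 s1=1 s0=1 s6=1 s2=0 clk=0 s3=0
t18.Δ1 s4=0 s8=1 s7=0 s5=0 s1=1 s0=1 s6=1 s2=0 clk=1 s3=0
t18.Δ2 s4=0 s8=1 s7=0 s5=0 s1=1 s0=1 s6=1 s2=1 clk=1 s3=0
t19.Δ0 s4=0 s8=1 s7=0 s5=0 s1=1 s0=1 s6=1 s2=1 clk=1 s3=0
t19.Δ1 s4=0 s8=1 s7=0 s5=0 s1=1 s0=1 s6=0 s2=1 clk=0 s3=0
t19.Δ2 s4=0 s8=1 s7=0 s5=1 s1=1 s0=1 s6=0 s2=1 clk=0 s3=0
t19.Δ3 s4=1 s8=1 s7=0 s5=1 s1=1 s0=1 s6=0 s2=1 clk=0 s3=0
t19.Δ4 s4=1 s8=1 s7=1 s5=1 s1=1 s0=1 s6=0 s2=1 clk=0 s3=0

1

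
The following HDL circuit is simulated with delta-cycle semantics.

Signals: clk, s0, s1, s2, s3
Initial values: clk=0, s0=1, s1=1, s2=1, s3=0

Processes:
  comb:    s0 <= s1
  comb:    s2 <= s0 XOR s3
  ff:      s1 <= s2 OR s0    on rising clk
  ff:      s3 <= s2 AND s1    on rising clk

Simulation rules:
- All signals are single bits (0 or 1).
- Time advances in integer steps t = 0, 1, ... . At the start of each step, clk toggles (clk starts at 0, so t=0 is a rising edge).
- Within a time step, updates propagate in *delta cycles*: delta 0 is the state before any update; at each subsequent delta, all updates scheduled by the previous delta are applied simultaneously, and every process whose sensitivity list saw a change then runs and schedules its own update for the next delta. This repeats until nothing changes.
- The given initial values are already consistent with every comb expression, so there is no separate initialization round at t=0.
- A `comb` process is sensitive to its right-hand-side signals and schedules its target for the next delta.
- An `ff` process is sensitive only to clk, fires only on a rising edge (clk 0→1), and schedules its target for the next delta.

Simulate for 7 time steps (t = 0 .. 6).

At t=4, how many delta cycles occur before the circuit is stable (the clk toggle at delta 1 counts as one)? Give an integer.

[bits: s0,s1,s2,s3,clk]
t=0: Δ0=11100 Δ1=11101 Δ2=11111 Δ3=11011 | 3Δ
t=1: Δ0=11011 Δ1=11010 | 1Δ
t=2: Δ0=11010 Δ1=11011 Δ2=11001 Δ3=11101 | 3Δ
t=3: Δ0=11101 Δ1=11100 | 1Δ
t=4: Δ0=11100 Δ1=11101 Δ2=11111 Δ3=11011 | 3Δ
t=5: Δ0=11011 Δ1=11010 | 1Δ
t=6: Δ0=11010 Δ1=11011 Δ2=11001 Δ3=11101 | 3Δ

3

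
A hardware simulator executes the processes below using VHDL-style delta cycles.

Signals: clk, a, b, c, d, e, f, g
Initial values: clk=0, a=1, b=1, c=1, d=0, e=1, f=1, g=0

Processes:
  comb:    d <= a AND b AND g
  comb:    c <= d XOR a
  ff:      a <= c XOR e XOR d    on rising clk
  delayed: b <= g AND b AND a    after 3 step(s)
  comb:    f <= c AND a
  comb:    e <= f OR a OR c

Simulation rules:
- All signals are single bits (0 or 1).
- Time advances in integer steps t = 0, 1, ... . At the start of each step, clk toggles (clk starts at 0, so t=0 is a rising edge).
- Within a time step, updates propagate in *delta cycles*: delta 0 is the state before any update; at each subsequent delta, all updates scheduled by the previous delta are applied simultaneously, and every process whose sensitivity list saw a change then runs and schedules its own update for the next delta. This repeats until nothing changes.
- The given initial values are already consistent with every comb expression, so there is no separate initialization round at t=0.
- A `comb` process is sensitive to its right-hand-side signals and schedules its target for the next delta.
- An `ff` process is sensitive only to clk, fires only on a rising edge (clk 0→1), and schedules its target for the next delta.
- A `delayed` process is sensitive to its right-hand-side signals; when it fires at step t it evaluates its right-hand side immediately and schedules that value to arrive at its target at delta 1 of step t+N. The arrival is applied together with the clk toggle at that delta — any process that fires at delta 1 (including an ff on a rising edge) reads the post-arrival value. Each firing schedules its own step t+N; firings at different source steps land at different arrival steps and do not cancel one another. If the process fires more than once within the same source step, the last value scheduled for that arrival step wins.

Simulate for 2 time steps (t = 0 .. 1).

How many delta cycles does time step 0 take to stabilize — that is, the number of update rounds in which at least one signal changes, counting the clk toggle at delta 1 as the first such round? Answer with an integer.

[bits: e,a,d,b,c,clk,g,f]
t=0: Δ0=11011001 Δ1=11011101 Δ2=10011101 Δ3=10010100 Δ4=00010100 | 4Δ
t=1: Δ0=00010100 Δ1=00010000 | 1Δ

4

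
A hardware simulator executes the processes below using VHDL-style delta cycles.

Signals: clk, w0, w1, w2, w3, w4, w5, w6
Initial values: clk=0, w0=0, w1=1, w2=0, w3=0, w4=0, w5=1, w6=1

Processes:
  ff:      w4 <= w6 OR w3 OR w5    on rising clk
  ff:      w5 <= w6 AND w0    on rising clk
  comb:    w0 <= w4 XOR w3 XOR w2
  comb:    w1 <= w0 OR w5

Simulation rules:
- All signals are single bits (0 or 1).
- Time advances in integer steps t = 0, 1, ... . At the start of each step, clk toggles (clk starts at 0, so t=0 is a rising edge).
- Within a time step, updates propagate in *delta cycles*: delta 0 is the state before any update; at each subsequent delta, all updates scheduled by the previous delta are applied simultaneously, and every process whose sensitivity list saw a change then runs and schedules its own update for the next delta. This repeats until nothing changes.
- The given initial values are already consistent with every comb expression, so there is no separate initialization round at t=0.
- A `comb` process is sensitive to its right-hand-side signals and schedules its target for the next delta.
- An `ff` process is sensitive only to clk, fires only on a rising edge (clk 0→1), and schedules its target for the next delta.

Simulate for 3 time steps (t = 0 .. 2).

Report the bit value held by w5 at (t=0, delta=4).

0

[bits: w1,w4,clk,w6,w0,w5,w3,w2]
t=0: Δ0=10010100 Δ1=10110100 Δ2=11110000 Δ3=01111000 Δ4=11111000 | 4Δ
t=1: Δ0=11111000 Δ1=11011000 | 1Δ
t=2: Δ0=11011000 Δ1=11111000 Δ2=11111100 | 2Δ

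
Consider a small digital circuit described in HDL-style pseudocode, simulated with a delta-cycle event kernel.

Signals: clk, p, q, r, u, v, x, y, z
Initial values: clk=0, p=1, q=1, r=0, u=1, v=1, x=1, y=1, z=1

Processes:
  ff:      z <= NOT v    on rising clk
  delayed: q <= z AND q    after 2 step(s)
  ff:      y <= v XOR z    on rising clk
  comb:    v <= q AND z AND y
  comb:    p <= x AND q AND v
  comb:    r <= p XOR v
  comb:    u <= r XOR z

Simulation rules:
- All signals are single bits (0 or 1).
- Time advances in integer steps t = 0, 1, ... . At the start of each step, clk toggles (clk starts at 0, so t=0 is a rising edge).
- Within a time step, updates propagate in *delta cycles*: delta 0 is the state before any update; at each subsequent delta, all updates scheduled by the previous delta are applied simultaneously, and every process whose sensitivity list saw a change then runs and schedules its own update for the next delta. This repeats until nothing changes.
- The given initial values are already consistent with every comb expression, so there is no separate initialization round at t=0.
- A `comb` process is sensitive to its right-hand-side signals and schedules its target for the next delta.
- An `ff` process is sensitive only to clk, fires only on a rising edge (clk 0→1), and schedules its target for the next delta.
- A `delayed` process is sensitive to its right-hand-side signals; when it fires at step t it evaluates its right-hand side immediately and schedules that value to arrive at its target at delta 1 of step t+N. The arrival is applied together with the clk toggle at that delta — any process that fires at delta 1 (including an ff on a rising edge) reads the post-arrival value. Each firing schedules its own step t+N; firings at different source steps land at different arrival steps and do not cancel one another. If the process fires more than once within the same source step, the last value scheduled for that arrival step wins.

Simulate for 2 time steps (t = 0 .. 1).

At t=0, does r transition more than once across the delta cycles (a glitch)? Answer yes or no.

yes

t=0 Δ0: z=1 v=1 q=1 p=1 u=1 x=1 y=1 r=0 clk=0
  Δ1: clk:0→1
  Δ2: z:1→0, y:1→0
  Δ3: v:1→0, u:1→0
  Δ4: p:1→0, r:0→1
  Δ5: u:0→1, r:1→0
  Δ6: u:1→0
  (6Δ to stable)
t=1 Δ0: z=0 v=0 q=1 p=0 u=0 x=1 y=0 r=0 clk=1
  Δ1: clk:1→0
  (1Δ to stable)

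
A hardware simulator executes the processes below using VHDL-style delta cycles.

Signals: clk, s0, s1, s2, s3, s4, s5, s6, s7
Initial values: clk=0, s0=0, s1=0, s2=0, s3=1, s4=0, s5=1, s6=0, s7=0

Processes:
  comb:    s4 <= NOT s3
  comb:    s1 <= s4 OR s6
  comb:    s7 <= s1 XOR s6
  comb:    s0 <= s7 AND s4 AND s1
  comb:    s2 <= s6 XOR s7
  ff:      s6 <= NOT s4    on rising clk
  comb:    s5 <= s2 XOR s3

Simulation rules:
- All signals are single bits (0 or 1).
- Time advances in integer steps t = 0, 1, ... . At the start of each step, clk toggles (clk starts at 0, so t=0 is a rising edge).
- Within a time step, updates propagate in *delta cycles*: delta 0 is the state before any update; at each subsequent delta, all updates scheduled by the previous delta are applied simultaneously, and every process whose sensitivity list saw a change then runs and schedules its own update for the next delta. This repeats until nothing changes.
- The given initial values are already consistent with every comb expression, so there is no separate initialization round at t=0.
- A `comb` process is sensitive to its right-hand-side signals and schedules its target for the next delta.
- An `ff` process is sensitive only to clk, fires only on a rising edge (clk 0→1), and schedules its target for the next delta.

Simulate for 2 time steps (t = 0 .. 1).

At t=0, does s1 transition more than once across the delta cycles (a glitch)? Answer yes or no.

no

t=0 Δ0: s4=0 clk=0 s2=0 s6=0 s3=1 s7=0 s5=1 s1=0 s0=0
  Δ1: clk:0→1
  Δ2: s6:0→1
  Δ3: s2:0→1, s7:0→1, s1:0→1
  Δ4: s2:1→0, s7:1→0, s5:1→0
  Δ5: s2:0→1, s5:0→1
  Δ6: s5:1→0
  (6Δ to stable)
t=1 Δ0: s4=0 clk=1 s2=1 s6=1 s3=1 s7=0 s5=0 s1=1 s0=0
  Δ1: clk:1→0
  (1Δ to stable)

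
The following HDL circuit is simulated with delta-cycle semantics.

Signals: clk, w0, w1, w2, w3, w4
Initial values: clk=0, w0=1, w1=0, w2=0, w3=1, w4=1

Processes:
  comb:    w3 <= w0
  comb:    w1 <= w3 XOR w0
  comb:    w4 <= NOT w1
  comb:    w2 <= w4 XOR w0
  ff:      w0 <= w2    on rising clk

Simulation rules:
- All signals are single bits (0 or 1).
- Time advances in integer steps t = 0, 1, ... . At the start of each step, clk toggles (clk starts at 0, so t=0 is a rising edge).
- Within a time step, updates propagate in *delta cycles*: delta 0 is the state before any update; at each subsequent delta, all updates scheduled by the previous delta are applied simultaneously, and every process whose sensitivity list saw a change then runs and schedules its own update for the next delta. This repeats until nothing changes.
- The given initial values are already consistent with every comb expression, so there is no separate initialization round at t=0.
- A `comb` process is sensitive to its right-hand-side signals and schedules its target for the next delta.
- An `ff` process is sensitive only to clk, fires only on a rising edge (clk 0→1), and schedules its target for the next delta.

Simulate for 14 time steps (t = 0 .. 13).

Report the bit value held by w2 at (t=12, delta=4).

t=0 Δ0: clk=0 w2=0 w3=1 w1=0 w4=1 w0=1
  Δ1: clk:0→1
  Δ2: w0:1→0
  Δ3: w2:0→1, w3:1→0, w1:0→1
  Δ4: w1:1→0, w4:1→0
  Δ5: w2:1→0, w4:0→1
  Δ6: w2:0→1
  (6Δ to stable)
t=1 Δ0: clk=1 w2=1 w3=0 w1=0 w4=1 w0=0
  Δ1: clk:1→0
  (1Δ to stable)
t=2 Δ0: clk=0 w2=1 w3=0 w1=0 w4=1 w0=0
  Δ1: clk:0→1
  Δ2: w0:0→1
  Δ3: w2:1→0, w3:0→1, w1:0→1
  Δ4: w1:1→0, w4:1→0
  Δ5: w2:0→1, w4:0→1
  Δ6: w2:1→0
  (6Δ to stable)
t=3 Δ0: clk=1 w2=0 w3=1 w1=0 w4=1 w0=1
  Δ1: clk:1→0
  (1Δ to stable)
t=4 Δ0: clk=0 w2=0 w3=1 w1=0 w4=1 w0=1
  Δ1: clk:0→1
  Δ2: w0:1→0
  Δ3: w2:0→1, w3:1→0, w1:0→1
  Δ4: w1:1→0, w4:1→0
  Δ5: w2:1→0, w4:0→1
  Δ6: w2:0→1
  (6Δ to stable)
t=5 Δ0: clk=1 w2=1 w3=0 w1=0 w4=1 w0=0
  Δ1: clk:1→0
  (1Δ to stable)
t=6 Δ0: clk=0 w2=1 w3=0 w1=0 w4=1 w0=0
  Δ1: clk:0→1
  Δ2: w0:0→1
  Δ3: w2:1→0, w3:0→1, w1:0→1
  Δ4: w1:1→0, w4:1→0
  Δ5: w2:0→1, w4:0→1
  Δ6: w2:1→0
  (6Δ to stable)
t=7 Δ0: clk=1 w2=0 w3=1 w1=0 w4=1 w0=1
  Δ1: clk:1→0
  (1Δ to stable)
t=8 Δ0: clk=0 w2=0 w3=1 w1=0 w4=1 w0=1
  Δ1: clk:0→1
  Δ2: w0:1→0
  Δ3: w2:0→1, w3:1→0, w1:0→1
  Δ4: w1:1→0, w4:1→0
  Δ5: w2:1→0, w4:0→1
  Δ6: w2:0→1
  (6Δ to stable)
t=9 Δ0: clk=1 w2=1 w3=0 w1=0 w4=1 w0=0
  Δ1: clk:1→0
  (1Δ to stable)
t=10 Δ0: clk=0 w2=1 w3=0 w1=0 w4=1 w0=0
  Δ1: clk:0→1
  Δ2: w0:0→1
  Δ3: w2:1→0, w3:0→1, w1:0→1
  Δ4: w1:1→0, w4:1→0
  Δ5: w2:0→1, w4:0→1
  Δ6: w2:1→0
  (6Δ to stable)
t=11 Δ0: clk=1 w2=0 w3=1 w1=0 w4=1 w0=1
  Δ1: clk:1→0
  (1Δ to stable)
t=12 Δ0: clk=0 w2=0 w3=1 w1=0 w4=1 w0=1
  Δ1: clk:0→1
  Δ2: w0:1→0
  Δ3: w2:0→1, w3:1→0, w1:0→1
  Δ4: w1:1→0, w4:1→0
  Δ5: w2:1→0, w4:0→1
  Δ6: w2:0→1
  (6Δ to stable)
t=13 Δ0: clk=1 w2=1 w3=0 w1=0 w4=1 w0=0
  Δ1: clk:1→0
  (1Δ to stable)

1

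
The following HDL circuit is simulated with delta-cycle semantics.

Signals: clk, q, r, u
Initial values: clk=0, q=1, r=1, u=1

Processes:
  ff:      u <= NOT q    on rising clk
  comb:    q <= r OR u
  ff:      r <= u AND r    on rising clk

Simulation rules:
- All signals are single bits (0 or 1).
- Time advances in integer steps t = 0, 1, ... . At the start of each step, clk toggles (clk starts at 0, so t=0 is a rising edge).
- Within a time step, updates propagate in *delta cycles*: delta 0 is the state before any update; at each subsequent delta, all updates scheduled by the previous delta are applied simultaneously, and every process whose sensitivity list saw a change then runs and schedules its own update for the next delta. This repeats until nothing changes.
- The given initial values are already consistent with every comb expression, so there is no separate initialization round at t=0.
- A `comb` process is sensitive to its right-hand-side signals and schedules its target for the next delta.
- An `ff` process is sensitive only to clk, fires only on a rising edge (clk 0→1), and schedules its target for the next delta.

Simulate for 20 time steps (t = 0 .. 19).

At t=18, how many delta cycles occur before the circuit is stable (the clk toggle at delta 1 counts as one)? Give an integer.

3

t0.Δ0 clk=0 r=1 u=1 q=1
t0.Δ1 clk=1 r=1 u=1 q=1
t0.Δ2 clk=1 r=1 u=0 q=1
t1.Δ0 clk=1 r=1 u=0 q=1
t1.Δ1 clk=0 r=1 u=0 q=1
t2.Δ0 clk=0 r=1 u=0 q=1
t2.Δ1 clk=1 r=1 u=0 q=1
t2.Δ2 clk=1 r=0 u=0 q=1
t2.Δ3 clk=1 r=0 u=0 q=0
t3.Δ0 clk=1 r=0 u=0 q=0
t3.Δ1 clk=0 r=0 u=0 q=0
t4.Δ0 clk=0 r=0 u=0 q=0
t4.Δ1 clk=1 r=0 u=0 q=0
t4.Δ2 clk=1 r=0 u=1 q=0
t4.Δ3 clk=1 r=0 u=1 q=1
t5.Δ0 clk=1 r=0 u=1 q=1
t5.Δ1 clk=0 r=0 u=1 q=1
t6.Δ0 clk=0 r=0 u=1 q=1
t6.Δ1 clk=1 r=0 u=1 q=1
t6.Δ2 clk=1 r=0 u=0 q=1
t6.Δ3 clk=1 r=0 u=0 q=0
t7.Δ0 clk=1 r=0 u=0 q=0
t7.Δ1 clk=0 r=0 u=0 q=0
t8.Δ0 clk=0 r=0 u=0 q=0
t8.Δ1 clk=1 r=0 u=0 q=0
t8.Δ2 clk=1 r=0 u=1 q=0
t8.Δ3 clk=1 r=0 u=1 q=1
t9.Δ0 clk=1 r=0 u=1 q=1
t9.Δ1 clk=0 r=0 u=1 q=1
t10.Δ0 clk=0 r=0 u=1 q=1
t10.Δ1 clk=1 r=0 u=1 q=1
t10.Δ2 clk=1 r=0 u=0 q=1
t10.Δ3 clk=1 r=0 u=0 q=0
t11.Δ0 clk=1 r=0 u=0 q=0
t11.Δ1 clk=0 r=0 u=0 q=0
t12.Δ0 clk=0 r=0 u=0 q=0
t12.Δ1 clk=1 r=0 u=0 q=0
t12.Δ2 clk=1 r=0 u=1 q=0
t12.Δ3 clk=1 r=0 u=1 q=1
t13.Δ0 clk=1 r=0 u=1 q=1
t13.Δ1 clk=0 r=0 u=1 q=1
t14.Δ0 clk=0 r=0 u=1 q=1
t14.Δ1 clk=1 r=0 u=1 q=1
t14.Δ2 clk=1 r=0 u=0 q=1
t14.Δ3 clk=1 r=0 u=0 q=0
t15.Δ0 clk=1 r=0 u=0 q=0
t15.Δ1 clk=0 r=0 u=0 q=0
t16.Δ0 clk=0 r=0 u=0 q=0
t16.Δ1 clk=1 r=0 u=0 q=0
t16.Δ2 clk=1 r=0 u=1 q=0
t16.Δ3 clk=1 r=0 u=1 q=1
t17.Δ0 clk=1 r=0 u=1 q=1
t17.Δ1 clk=0 r=0 u=1 q=1
t18.Δ0 clk=0 r=0 u=1 q=1
t18.Δ1 clk=1 r=0 u=1 q=1
t18.Δ2 clk=1 r=0 u=0 q=1
t18.Δ3 clk=1 r=0 u=0 q=0
t19.Δ0 clk=1 r=0 u=0 q=0
t19.Δ1 clk=0 r=0 u=0 q=0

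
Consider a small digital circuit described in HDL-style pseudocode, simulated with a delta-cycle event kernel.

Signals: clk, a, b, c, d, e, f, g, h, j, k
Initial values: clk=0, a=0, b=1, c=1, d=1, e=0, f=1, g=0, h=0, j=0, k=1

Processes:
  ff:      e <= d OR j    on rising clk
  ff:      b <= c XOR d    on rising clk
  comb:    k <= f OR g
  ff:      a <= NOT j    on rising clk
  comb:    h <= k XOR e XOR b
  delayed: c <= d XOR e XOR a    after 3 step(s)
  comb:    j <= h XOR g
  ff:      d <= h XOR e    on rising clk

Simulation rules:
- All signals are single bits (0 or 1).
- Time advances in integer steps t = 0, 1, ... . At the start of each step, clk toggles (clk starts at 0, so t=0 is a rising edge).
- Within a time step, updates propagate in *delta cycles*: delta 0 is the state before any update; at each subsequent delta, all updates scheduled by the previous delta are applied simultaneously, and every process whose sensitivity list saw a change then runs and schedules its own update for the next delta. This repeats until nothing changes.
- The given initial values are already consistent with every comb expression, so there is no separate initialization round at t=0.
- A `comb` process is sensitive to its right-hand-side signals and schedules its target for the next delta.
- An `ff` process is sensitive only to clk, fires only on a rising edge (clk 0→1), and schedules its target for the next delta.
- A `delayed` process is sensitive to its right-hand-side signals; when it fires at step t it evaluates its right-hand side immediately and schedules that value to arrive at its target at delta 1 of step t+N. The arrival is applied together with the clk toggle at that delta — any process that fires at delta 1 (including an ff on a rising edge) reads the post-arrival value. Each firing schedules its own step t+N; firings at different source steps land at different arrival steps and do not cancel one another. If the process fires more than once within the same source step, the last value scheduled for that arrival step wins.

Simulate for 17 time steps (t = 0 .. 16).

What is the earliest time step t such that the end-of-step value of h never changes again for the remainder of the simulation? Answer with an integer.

12

t=0 Δ0: e=0 j=0 b=1 c=1 k=1 clk=0 a=0 h=0 g=0 f=1 d=1
  Δ1: clk:0→1
  Δ2: e:0→1, b:1→0, a:0→1, d:1→0
  (2Δ to stable)
t=1 Δ0: e=1 j=0 b=0 c=1 k=1 clk=1 a=1 h=0 g=0 f=1 d=0
  Δ1: clk:1→0
  (1Δ to stable)
t=2 Δ0: e=1 j=0 b=0 c=1 k=1 clk=0 a=1 h=0 g=0 f=1 d=0
  Δ1: clk:0→1
  Δ2: e:1→0, b:0→1, d:0→1
  (2Δ to stable)
t=3 Δ0: e=0 j=0 b=1 c=1 k=1 clk=1 a=1 h=0 g=0 f=1 d=1
  Δ1: c:1→0, clk:1→0
  (1Δ to stable)
t=4 Δ0: e=0 j=0 b=1 c=0 k=1 clk=0 a=1 h=0 g=0 f=1 d=1
  Δ1: clk:0→1
  Δ2: e:0→1, d:1→0
  Δ3: h:0→1
  Δ4: j:0→1
  (4Δ to stable)
t=5 Δ0: e=1 j=1 b=1 c=0 k=1 clk=1 a=1 h=1 g=0 f=1 d=0
  Δ1: clk:1→0
  (1Δ to stable)
t=6 Δ0: e=1 j=1 b=1 c=0 k=1 clk=0 a=1 h=1 g=0 f=1 d=0
  Δ1: clk:0→1
  Δ2: b:1→0, a:1→0
  Δ3: h:1→0
  Δ4: j:1→0
  (4Δ to stable)
t=7 Δ0: e=1 j=0 b=0 c=0 k=1 clk=1 a=0 h=0 g=0 f=1 d=0
  Δ1: clk:1→0
  (1Δ to stable)
t=8 Δ0: e=1 j=0 b=0 c=0 k=1 clk=0 a=0 h=0 g=0 f=1 d=0
  Δ1: clk:0→1
  Δ2: e:1→0, a:0→1, d:0→1
  Δ3: h:0→1
  Δ4: j:0→1
  (4Δ to stable)
t=9 Δ0: e=0 j=1 b=0 c=0 k=1 clk=1 a=1 h=1 g=0 f=1 d=1
  Δ1: c:0→1, clk:1→0
  (1Δ to stable)
t=10 Δ0: e=0 j=1 b=0 c=1 k=1 clk=0 a=1 h=1 g=0 f=1 d=1
  Δ1: clk:0→1
  Δ2: e:0→1, a:1→0
  Δ3: h:1→0
  Δ4: j:1→0
  (4Δ to stable)
t=11 Δ0: e=1 j=0 b=0 c=1 k=1 clk=1 a=0 h=0 g=0 f=1 d=1
  Δ1: c:1→0, clk:1→0
  (1Δ to stable)
t=12 Δ0: e=1 j=0 b=0 c=0 k=1 clk=0 a=0 h=0 g=0 f=1 d=1
  Δ1: clk:0→1
  Δ2: b:0→1, a:0→1
  Δ3: h:0→1
  Δ4: j:0→1
  (4Δ to stable)
t=13 Δ0: e=1 j=1 b=1 c=0 k=1 clk=1 a=1 h=1 g=0 f=1 d=1
  Δ1: clk:1→0
  (1Δ to stable)
t=14 Δ0: e=1 j=1 b=1 c=0 k=1 clk=0 a=1 h=1 g=0 f=1 d=1
  Δ1: clk:0→1
  Δ2: a:1→0, d:1→0
  (2Δ to stable)
t=15 Δ0: e=1 j=1 b=1 c=0 k=1 clk=1 a=0 h=1 g=0 f=1 d=0
  Δ1: c:0→1, clk:1→0
  (1Δ to stable)
t=16 Δ0: e=1 j=1 b=1 c=1 k=1 clk=0 a=0 h=1 g=0 f=1 d=0
  Δ1: clk:0→1
  (1Δ to stable)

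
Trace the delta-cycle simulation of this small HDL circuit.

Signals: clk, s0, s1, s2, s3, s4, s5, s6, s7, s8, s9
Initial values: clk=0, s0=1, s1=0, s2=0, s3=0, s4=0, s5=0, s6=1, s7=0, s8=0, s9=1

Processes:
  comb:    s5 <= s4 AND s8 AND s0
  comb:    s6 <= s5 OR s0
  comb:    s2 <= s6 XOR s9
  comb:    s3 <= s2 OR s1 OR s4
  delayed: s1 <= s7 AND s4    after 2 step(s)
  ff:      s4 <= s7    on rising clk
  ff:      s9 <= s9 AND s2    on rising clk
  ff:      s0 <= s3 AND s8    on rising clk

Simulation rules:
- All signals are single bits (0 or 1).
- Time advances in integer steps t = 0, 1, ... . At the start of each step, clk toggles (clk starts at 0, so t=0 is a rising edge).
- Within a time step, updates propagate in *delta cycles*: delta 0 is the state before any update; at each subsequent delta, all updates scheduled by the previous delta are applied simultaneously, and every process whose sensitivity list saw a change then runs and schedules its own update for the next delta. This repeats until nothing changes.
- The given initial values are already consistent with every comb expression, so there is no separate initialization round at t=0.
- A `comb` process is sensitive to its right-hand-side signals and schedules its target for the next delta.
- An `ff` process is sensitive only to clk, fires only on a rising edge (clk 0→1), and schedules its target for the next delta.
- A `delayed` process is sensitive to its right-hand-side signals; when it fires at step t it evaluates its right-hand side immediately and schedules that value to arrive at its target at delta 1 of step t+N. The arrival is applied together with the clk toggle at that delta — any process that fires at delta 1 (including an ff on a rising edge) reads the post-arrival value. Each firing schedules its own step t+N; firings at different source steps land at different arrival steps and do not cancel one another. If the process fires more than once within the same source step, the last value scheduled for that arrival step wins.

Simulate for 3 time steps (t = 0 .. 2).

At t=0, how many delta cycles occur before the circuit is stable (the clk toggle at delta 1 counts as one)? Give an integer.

5

t=0 Δ0: s6=1 s1=0 s5=0 s2=0 s8=0 s4=0 s9=1 s0=1 s3=0 s7=0 clk=0
  Δ1: clk:0→1
  Δ2: s9:1→0, s0:1→0
  Δ3: s6:1→0, s2:0→1
  Δ4: s2:1→0, s3:0→1
  Δ5: s3:1→0
  (5Δ to stable)
t=1 Δ0: s6=0 s1=0 s5=0 s2=0 s8=0 s4=0 s9=0 s0=0 s3=0 s7=0 clk=1
  Δ1: clk:1→0
  (1Δ to stable)
t=2 Δ0: s6=0 s1=0 s5=0 s2=0 s8=0 s4=0 s9=0 s0=0 s3=0 s7=0 clk=0
  Δ1: clk:0→1
  (1Δ to stable)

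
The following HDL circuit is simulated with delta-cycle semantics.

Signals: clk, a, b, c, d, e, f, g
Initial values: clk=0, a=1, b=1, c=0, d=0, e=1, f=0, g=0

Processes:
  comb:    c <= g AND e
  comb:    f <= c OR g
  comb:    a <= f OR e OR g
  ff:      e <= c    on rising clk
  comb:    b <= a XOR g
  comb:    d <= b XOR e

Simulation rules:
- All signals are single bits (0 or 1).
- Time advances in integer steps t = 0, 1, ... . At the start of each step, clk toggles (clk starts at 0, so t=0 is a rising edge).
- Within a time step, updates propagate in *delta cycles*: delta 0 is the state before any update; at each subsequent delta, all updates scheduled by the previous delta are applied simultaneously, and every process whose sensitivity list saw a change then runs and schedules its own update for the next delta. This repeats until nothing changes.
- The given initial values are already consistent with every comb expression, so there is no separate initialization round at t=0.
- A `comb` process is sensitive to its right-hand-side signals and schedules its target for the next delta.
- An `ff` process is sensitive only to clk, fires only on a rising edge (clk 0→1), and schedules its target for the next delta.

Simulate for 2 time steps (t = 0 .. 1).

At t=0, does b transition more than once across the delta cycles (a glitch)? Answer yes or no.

[bits: a,b,e,clk,g,f,c,d]
t=0: Δ0=11100000 Δ1=11110000 Δ2=11010000 Δ3=01010001 Δ4=00010001 Δ5=00010000 | 5Δ
t=1: Δ0=00010000 Δ1=00000000 | 1Δ

no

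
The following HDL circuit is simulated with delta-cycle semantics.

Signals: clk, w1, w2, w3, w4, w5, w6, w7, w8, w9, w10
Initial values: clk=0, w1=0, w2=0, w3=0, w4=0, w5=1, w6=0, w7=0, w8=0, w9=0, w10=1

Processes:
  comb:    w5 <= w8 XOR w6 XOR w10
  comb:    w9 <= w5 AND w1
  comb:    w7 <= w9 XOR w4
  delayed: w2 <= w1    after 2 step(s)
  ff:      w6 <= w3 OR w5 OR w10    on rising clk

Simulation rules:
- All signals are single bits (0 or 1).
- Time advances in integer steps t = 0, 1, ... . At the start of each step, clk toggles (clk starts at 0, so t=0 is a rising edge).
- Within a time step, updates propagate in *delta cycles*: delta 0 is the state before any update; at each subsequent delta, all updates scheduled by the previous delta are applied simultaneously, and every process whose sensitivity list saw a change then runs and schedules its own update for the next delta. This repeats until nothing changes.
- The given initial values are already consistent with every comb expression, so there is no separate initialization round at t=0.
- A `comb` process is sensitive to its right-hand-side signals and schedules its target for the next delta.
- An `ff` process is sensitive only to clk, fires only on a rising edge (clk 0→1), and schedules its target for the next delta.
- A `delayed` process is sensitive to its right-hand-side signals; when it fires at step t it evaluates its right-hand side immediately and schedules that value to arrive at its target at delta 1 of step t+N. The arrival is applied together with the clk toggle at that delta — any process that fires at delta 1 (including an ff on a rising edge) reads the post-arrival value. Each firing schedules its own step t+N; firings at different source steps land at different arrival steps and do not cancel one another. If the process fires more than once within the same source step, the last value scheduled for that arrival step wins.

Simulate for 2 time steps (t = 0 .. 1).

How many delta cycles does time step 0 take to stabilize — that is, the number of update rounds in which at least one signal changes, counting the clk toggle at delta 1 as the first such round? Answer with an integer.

t=0 Δ0: w4=0 w8=0 clk=0 w10=1 w1=0 w2=0 w9=0 w7=0 w3=0 w5=1 w6=0
  Δ1: clk:0→1
  Δ2: w6:0→1
  Δ3: w5:1→0
  (3Δ to stable)
t=1 Δ0: w4=0 w8=0 clk=1 w10=1 w1=0 w2=0 w9=0 w7=0 w3=0 w5=0 w6=1
  Δ1: clk:1→0
  (1Δ to stable)

3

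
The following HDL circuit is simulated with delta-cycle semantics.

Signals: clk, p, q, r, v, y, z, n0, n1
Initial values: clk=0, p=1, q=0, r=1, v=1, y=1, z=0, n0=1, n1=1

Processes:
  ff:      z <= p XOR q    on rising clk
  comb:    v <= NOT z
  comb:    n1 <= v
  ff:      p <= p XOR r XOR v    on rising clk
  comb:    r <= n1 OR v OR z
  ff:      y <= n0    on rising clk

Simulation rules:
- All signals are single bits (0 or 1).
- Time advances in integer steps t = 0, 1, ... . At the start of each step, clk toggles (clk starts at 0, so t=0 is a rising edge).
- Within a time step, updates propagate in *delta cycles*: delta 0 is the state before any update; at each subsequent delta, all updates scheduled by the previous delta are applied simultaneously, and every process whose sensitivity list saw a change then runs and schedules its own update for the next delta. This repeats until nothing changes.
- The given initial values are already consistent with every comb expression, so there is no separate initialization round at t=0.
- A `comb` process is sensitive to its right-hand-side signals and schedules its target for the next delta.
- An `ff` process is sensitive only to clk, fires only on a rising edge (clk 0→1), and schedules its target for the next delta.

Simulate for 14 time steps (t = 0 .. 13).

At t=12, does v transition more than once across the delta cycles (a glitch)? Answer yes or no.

no

[bits: z,q,y,p,n0,v,clk,n1,r]
t=0: Δ0=001111011 Δ1=001111111 Δ2=101111111 Δ3=101110111 Δ4=101110101 | 4Δ
t=1: Δ0=101110101 Δ1=101110001 | 1Δ
t=2: Δ0=101110001 Δ1=101110101 Δ2=101010101 | 2Δ
t=3: Δ0=101010101 Δ1=101010001 | 1Δ
t=4: Δ0=101010001 Δ1=101010101 Δ2=001110101 Δ3=001111100 Δ4=001111111 | 4Δ
t=5: Δ0=001111111 Δ1=001111011 | 1Δ
t=6: Δ0=001111011 Δ1=001111111 Δ2=101111111 Δ3=101110111 Δ4=101110101 | 4Δ
t=7: Δ0=101110101 Δ1=101110001 | 1Δ
t=8: Δ0=101110001 Δ1=101110101 Δ2=101010101 | 2Δ
t=9: Δ0=101010101 Δ1=101010001 | 1Δ
t=10: Δ0=101010001 Δ1=101010101 Δ2=001110101 Δ3=001111100 Δ4=001111111 | 4Δ
t=11: Δ0=001111111 Δ1=001111011 | 1Δ
t=12: Δ0=001111011 Δ1=001111111 Δ2=101111111 Δ3=101110111 Δ4=101110101 | 4Δ
t=13: Δ0=101110101 Δ1=101110001 | 1Δ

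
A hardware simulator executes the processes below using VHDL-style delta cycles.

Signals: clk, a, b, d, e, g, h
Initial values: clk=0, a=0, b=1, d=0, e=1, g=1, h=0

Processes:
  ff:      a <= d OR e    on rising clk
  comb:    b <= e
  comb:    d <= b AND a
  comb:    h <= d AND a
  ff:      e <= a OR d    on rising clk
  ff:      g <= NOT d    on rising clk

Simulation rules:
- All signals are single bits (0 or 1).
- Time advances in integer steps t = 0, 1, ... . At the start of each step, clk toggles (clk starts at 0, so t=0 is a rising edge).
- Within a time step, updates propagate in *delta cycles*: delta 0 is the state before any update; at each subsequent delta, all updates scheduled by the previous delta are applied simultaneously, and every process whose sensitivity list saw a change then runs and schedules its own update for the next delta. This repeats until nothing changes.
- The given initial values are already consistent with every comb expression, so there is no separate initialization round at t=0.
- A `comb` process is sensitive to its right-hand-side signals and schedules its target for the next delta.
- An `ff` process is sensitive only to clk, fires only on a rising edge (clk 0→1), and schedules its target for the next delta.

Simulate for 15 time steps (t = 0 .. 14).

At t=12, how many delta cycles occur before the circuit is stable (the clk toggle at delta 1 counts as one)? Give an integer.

5

[bits: h,b,a,d,e,clk,g]
t=0: Δ0=0100101 Δ1=0100111 Δ2=0110011 Δ3=0011011 Δ4=1010011 Δ5=0010011 | 5Δ
t=1: Δ0=0010011 Δ1=0010001 | 1Δ
t=2: Δ0=0010001 Δ1=0010011 Δ2=0000111 Δ3=0100111 | 3Δ
t=3: Δ0=0100111 Δ1=0100101 | 1Δ
t=4: Δ0=0100101 Δ1=0100111 Δ2=0110011 Δ3=0011011 Δ4=1010011 Δ5=0010011 | 5Δ
t=5: Δ0=0010011 Δ1=0010001 | 1Δ
t=6: Δ0=0010001 Δ1=0010011 Δ2=0000111 Δ3=0100111 | 3Δ
t=7: Δ0=0100111 Δ1=0100101 | 1Δ
t=8: Δ0=0100101 Δ1=0100111 Δ2=0110011 Δ3=0011011 Δ4=1010011 Δ5=0010011 | 5Δ
t=9: Δ0=0010011 Δ1=0010001 | 1Δ
t=10: Δ0=0010001 Δ1=0010011 Δ2=0000111 Δ3=0100111 | 3Δ
t=11: Δ0=0100111 Δ1=0100101 | 1Δ
t=12: Δ0=0100101 Δ1=0100111 Δ2=0110011 Δ3=0011011 Δ4=1010011 Δ5=0010011 | 5Δ
t=13: Δ0=0010011 Δ1=0010001 | 1Δ
t=14: Δ0=0010001 Δ1=0010011 Δ2=0000111 Δ3=0100111 | 3Δ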